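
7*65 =455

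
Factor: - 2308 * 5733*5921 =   -  2^2*3^2 * 7^2*13^1*31^1*191^1*577^1 =- 78345274644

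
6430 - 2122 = 4308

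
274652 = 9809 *28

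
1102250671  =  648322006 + 453928665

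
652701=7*93243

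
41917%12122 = 5551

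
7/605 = 7/605  =  0.01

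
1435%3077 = 1435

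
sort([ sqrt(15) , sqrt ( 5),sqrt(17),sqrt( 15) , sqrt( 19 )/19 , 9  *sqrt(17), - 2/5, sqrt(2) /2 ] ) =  [ - 2/5, sqrt(19 )/19,sqrt(2) /2, sqrt (5), sqrt( 15 ),sqrt( 15),sqrt( 17), 9*sqrt( 17) ]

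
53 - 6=47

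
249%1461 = 249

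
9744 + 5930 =15674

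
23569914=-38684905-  - 62254819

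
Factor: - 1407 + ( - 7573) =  - 2^2*5^1*449^1 = - 8980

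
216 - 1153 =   -  937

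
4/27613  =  4/27613 = 0.00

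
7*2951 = 20657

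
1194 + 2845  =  4039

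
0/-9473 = 0/1 = - 0.00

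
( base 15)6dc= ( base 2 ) 11000010101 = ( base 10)1557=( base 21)3B3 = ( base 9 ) 2120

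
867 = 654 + 213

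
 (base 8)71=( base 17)36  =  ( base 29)1S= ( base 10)57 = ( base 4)321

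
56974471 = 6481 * 8791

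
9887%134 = 105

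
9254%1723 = 639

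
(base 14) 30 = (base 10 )42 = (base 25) 1h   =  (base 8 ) 52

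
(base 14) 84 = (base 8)164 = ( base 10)116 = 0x74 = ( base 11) a6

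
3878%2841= 1037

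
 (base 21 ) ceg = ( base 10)5602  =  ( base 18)h54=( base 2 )1010111100010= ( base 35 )4K2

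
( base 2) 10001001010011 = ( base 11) 6669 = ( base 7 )34422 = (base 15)290C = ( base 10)8787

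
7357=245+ 7112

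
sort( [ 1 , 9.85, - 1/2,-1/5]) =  [-1/2,-1/5,1, 9.85 ] 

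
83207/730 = 83207/730 = 113.98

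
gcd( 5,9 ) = 1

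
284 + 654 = 938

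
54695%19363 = 15969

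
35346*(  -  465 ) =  - 16435890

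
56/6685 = 8/955 = 0.01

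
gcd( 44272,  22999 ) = 1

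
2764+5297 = 8061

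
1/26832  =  1/26832 = 0.00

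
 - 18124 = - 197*92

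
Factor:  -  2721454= -2^1*61^1*22307^1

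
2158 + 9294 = 11452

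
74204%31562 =11080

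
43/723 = 43/723 = 0.06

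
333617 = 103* 3239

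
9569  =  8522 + 1047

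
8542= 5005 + 3537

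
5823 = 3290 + 2533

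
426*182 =77532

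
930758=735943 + 194815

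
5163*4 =20652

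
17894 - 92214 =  - 74320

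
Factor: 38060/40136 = 55/58 = 2^ ( - 1)*5^1*11^1*29^( - 1)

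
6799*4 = 27196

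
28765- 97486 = - 68721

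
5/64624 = 5/64624 = 0.00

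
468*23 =10764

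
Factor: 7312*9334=68250208 = 2^5*13^1*359^1*  457^1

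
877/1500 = 877/1500 = 0.58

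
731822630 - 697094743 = 34727887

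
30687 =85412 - 54725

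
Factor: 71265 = 3^1*5^1*4751^1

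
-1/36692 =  - 1/36692 = - 0.00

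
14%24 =14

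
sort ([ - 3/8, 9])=[ - 3/8, 9 ] 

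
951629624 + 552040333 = 1503669957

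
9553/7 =1364 + 5/7=1364.71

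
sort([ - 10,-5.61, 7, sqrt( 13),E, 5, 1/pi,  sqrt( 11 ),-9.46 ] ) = [ - 10, - 9.46,-5.61 , 1/pi , E,sqrt( 11),sqrt ( 13 ),5, 7]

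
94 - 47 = 47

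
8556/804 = 713/67 = 10.64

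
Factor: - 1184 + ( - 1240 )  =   - 2424 = - 2^3*3^1*101^1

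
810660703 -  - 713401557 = 1524062260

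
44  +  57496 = 57540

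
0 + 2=2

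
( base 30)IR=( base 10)567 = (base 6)2343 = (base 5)4232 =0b1000110111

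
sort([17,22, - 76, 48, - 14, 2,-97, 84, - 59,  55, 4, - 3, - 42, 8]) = [ - 97, -76, - 59, - 42, - 14, - 3, 2,4,8 , 17,22,48,55,84]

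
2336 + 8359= 10695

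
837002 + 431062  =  1268064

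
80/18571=80/18571 = 0.00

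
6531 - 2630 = 3901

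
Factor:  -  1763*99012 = -2^2*3^1*37^1*41^1*43^1*223^1=- 174558156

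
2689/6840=2689/6840 = 0.39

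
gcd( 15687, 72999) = 9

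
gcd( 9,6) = 3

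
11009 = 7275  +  3734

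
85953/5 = 17190+3/5 = 17190.60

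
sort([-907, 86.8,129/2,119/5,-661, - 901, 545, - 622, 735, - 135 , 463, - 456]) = [ - 907,-901,-661,-622, - 456, - 135,119/5, 129/2,86.8,463,545,735]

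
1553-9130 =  - 7577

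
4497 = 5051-554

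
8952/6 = 1492 = 1492.00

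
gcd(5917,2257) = 61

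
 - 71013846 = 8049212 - 79063058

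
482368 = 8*60296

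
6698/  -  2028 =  - 3349/1014 = - 3.30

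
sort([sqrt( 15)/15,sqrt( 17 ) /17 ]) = [ sqrt(17)/17,sqrt(15)/15]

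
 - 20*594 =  - 11880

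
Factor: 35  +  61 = 96= 2^5 *3^1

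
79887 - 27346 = 52541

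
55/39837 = 55/39837 = 0.00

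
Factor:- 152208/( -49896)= 2^1 * 3^( - 2 )*11^( - 1) * 151^1 = 302/99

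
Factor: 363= 3^1*11^2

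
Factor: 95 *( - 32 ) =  - 3040 = -2^5*5^1*19^1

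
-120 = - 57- 63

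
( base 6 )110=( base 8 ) 52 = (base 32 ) 1a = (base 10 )42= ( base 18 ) 26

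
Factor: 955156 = 2^2*238789^1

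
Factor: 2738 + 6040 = 2^1*3^1*7^1*11^1* 19^1= 8778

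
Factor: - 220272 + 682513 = 462241= 13^1*31^2*37^1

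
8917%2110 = 477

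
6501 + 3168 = 9669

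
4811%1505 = 296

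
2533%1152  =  229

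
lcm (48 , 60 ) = 240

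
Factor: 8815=5^1*41^1*43^1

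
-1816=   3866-5682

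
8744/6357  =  8744/6357 = 1.38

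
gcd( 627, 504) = 3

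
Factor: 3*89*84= 22428  =  2^2* 3^2 * 7^1*89^1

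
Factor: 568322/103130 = 5^ (-1)*10313^(  -  1)*284161^1 = 284161/51565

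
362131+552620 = 914751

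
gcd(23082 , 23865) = 3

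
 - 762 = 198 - 960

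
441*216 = 95256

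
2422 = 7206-4784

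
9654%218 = 62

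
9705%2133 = 1173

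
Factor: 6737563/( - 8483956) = - 2^( - 2)*7^1*13^(  -  1 )  *  19^(-1 )*31^( - 1 )*277^( - 1) *962509^1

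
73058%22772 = 4742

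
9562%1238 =896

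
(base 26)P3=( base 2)1010001101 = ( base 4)22031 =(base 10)653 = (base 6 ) 3005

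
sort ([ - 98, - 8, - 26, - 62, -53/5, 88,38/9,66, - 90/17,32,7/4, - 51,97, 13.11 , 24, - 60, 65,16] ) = [ -98,-62, - 60,  -  51, - 26, - 53/5, - 8,-90/17, 7/4,38/9 , 13.11, 16,24, 32,65,  66,  88, 97 ] 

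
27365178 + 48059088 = 75424266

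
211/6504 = 211/6504 = 0.03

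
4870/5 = 974= 974.00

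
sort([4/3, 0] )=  [0,  4/3 ]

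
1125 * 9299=10461375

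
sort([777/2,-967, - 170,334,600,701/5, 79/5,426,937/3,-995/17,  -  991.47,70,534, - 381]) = [ -991.47, - 967, -381,- 170, - 995/17,  79/5,70 , 701/5,937/3,334,777/2,426,534,600] 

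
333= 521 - 188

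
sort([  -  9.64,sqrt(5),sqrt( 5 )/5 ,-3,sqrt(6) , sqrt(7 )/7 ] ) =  [ -9.64, - 3, sqrt( 7 ) /7,sqrt(5)/5, sqrt( 5),  sqrt( 6 ) ] 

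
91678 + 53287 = 144965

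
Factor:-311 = -311^1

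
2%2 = 0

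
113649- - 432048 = 545697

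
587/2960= 587/2960 = 0.20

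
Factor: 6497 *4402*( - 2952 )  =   - 84426591888 = - 2^4*3^2*31^1*41^1*71^1 * 73^1 *89^1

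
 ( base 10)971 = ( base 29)14e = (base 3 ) 1022222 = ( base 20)28b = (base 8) 1713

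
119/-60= - 2 + 1/60 = - 1.98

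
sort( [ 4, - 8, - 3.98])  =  [ - 8, - 3.98,4 ]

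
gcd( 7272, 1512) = 72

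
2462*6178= 15210236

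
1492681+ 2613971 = 4106652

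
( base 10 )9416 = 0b10010011001000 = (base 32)968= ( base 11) 7090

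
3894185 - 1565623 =2328562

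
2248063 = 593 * 3791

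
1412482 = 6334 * 223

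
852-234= 618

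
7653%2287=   792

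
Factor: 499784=2^3*62473^1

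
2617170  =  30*87239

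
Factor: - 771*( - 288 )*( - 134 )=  - 2^6*3^3*67^1 * 257^1 = - 29754432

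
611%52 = 39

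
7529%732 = 209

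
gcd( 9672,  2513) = 1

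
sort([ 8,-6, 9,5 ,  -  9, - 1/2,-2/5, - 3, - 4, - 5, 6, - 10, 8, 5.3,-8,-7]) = [ - 10, - 9, - 8, - 7,- 6  , - 5,  -  4, - 3,-1/2, - 2/5,5,5.3,6,8,8,  9]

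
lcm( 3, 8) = 24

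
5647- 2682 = 2965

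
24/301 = 24/301 = 0.08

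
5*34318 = 171590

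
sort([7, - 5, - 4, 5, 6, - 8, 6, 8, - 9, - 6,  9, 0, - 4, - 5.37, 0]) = [ - 9, - 8,-6, - 5.37,- 5, -4, - 4, 0, 0, 5, 6,6, 7, 8 , 9] 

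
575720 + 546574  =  1122294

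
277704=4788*58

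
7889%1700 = 1089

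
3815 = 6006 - 2191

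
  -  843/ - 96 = 8+25/32 = 8.78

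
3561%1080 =321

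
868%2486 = 868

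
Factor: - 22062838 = -2^1 * 7^2*17^2 * 19^1*41^1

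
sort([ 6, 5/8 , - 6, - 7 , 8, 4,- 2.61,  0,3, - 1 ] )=[ - 7,-6, - 2.61, - 1 , 0, 5/8, 3,  4,6,8 ]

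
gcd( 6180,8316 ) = 12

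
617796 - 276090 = 341706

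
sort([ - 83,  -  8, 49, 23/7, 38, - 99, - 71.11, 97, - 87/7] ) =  [ - 99,  -  83,  -  71.11, - 87/7, - 8, 23/7, 38, 49, 97 ] 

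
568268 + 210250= 778518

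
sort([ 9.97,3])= [3,9.97] 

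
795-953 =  - 158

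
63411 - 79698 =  -16287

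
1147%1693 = 1147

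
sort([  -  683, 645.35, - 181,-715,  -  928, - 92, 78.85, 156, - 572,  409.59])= [-928,-715, - 683 ,  -  572, - 181,-92, 78.85, 156,409.59,645.35] 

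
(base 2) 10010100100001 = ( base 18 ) 1B61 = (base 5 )301010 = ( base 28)c3d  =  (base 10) 9505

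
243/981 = 27/109  =  0.25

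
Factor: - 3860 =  - 2^2*5^1* 193^1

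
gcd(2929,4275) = 1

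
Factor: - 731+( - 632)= - 1363= - 29^1*47^1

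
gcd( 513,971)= 1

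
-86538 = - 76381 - 10157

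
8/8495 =8/8495 = 0.00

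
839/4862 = 839/4862  =  0.17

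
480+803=1283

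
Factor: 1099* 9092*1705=2^2*5^1*7^1*11^1 * 31^1*157^1*2273^1=17036544140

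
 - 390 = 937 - 1327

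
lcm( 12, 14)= 84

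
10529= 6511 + 4018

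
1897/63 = 271/9 = 30.11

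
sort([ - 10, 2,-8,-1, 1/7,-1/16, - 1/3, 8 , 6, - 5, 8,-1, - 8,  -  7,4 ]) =[ - 10,-8,  -  8,-7, - 5, - 1 ,- 1, - 1/3,-1/16,  1/7,2,4,6,8  ,  8 ] 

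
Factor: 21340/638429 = 1940/58039= 2^2*5^1*97^1*127^(-1 ) *457^(  -  1)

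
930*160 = 148800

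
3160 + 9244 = 12404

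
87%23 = 18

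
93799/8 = 11724 + 7/8  =  11724.88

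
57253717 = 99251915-41998198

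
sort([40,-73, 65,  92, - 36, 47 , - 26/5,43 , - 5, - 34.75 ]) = [ - 73,  -  36, - 34.75, - 26/5, - 5 , 40, 43,47, 65,92]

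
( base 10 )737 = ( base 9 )1008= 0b1011100001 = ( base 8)1341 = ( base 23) 191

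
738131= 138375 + 599756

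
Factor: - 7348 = - 2^2 * 11^1*167^1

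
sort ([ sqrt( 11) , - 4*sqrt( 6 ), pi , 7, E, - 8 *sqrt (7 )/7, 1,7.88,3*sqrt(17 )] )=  [ - 4*sqrt(6 ), - 8*sqrt( 7 ) /7,1, E, pi, sqrt (11 ), 7,7.88,3*sqrt(17)] 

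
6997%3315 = 367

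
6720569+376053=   7096622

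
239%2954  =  239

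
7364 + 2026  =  9390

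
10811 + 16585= 27396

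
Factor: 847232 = 2^7*6619^1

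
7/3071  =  7/3071 = 0.00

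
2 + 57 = 59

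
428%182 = 64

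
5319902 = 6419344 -1099442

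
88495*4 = 353980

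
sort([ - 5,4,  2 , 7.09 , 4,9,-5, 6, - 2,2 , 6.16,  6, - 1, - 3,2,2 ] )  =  [ - 5, - 5, - 3,  -  2, - 1, 2,2,  2,2, 4 , 4 , 6,6,6.16 , 7.09, 9 ]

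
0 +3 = 3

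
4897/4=4897/4 = 1224.25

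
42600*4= 170400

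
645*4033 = 2601285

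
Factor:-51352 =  - 2^3 * 7^2*131^1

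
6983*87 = 607521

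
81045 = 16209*5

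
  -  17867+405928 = 388061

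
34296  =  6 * 5716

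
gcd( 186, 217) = 31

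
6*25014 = 150084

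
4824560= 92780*52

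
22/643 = 22/643 = 0.03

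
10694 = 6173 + 4521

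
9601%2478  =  2167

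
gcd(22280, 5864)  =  8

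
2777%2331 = 446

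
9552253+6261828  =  15814081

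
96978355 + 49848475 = 146826830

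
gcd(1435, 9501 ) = 1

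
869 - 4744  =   - 3875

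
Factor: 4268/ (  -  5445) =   -  2^2*3^(-2 )*5^( - 1)*11^(-1) *97^1 = - 388/495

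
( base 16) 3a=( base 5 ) 213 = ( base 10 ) 58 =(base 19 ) 31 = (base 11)53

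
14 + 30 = 44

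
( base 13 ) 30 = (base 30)19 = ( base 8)47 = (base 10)39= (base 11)36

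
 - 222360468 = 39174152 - 261534620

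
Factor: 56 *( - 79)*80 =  - 2^7*5^1*7^1*79^1 = -353920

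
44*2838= 124872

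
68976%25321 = 18334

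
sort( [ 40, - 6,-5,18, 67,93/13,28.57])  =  [  -  6, -5, 93/13,18,  28.57, 40,67]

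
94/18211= 94/18211 =0.01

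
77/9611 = 11/1373 = 0.01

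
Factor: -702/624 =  - 2^(  -  3 )*3^2 = - 9/8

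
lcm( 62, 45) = 2790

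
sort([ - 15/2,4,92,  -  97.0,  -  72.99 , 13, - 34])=[ - 97.0 , - 72.99, - 34, - 15/2,4, 13 , 92]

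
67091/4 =67091/4  =  16772.75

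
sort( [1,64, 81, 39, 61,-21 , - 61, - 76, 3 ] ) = [ - 76,-61 ,-21, 1, 3, 39,61, 64,81]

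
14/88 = 7/44 = 0.16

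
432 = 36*12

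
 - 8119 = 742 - 8861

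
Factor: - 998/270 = -499/135 = - 3^( - 3 ) *5^(- 1 )*499^1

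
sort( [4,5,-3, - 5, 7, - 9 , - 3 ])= [ - 9,-5, -3, - 3, 4 , 5,7] 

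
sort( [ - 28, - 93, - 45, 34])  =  [ - 93,-45, - 28 , 34 ]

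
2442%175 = 167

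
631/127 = 4 + 123/127= 4.97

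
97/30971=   97/30971  =  0.00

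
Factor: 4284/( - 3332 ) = -9/7 = -3^2*7^ ( - 1)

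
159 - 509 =-350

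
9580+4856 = 14436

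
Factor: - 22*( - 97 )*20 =2^3 * 5^1*11^1*97^1=42680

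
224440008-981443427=  -  757003419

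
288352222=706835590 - 418483368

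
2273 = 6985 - 4712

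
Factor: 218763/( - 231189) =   -  669/707 = - 3^1*7^( - 1)*101^( - 1)*223^1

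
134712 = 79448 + 55264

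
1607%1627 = 1607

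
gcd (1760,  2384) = 16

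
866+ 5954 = 6820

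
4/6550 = 2/3275 = 0.00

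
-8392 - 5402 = - 13794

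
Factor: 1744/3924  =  4/9 = 2^2*3^( - 2 ) 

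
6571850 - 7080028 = -508178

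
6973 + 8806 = 15779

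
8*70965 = 567720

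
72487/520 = 72487/520= 139.40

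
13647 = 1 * 13647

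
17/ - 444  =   - 1 + 427/444  =  - 0.04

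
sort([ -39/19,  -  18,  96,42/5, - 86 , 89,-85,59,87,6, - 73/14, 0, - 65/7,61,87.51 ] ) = [ -86, - 85, - 18,-65/7, - 73/14, - 39/19,0,6,42/5,59, 61,87, 87.51, 89, 96] 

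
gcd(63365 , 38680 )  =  5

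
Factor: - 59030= - 2^1*5^1*5903^1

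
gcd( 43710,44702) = 62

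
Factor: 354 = 2^1*3^1*59^1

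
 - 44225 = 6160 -50385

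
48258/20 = 24129/10= 2412.90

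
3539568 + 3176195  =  6715763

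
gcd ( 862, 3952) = 2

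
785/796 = 785/796 = 0.99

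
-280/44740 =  - 1 + 2223/2237 = - 0.01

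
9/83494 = 9/83494 = 0.00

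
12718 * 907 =11535226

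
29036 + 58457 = 87493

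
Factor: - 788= -2^2*197^1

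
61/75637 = 61/75637 =0.00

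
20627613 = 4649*4437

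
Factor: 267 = 3^1*89^1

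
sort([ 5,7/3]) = [7/3, 5]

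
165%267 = 165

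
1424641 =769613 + 655028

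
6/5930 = 3/2965 = 0.00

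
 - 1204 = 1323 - 2527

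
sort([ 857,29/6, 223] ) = [ 29/6,223,857]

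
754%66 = 28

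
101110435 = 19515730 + 81594705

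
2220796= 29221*76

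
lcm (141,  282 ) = 282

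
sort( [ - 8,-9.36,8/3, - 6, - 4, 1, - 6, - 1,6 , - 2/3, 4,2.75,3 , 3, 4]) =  [- 9.36, - 8,- 6 , - 6,-4, - 1, - 2/3,1,8/3,  2.75,  3, 3,  4,4, 6] 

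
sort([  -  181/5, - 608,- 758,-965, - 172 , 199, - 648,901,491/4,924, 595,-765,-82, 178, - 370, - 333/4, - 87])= [ - 965, - 765, - 758, - 648, - 608, - 370, - 172,-87,-333/4, - 82, - 181/5,491/4, 178, 199,595,901,924 ]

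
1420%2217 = 1420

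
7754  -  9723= - 1969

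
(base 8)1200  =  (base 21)19a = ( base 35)ia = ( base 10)640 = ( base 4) 22000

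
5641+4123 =9764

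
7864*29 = 228056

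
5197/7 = 742 + 3/7 = 742.43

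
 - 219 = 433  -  652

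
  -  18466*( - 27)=498582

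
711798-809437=-97639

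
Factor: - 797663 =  - 23^1*79^1 * 439^1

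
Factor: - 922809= - 3^1*29^1*10607^1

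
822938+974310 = 1797248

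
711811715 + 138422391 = 850234106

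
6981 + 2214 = 9195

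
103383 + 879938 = 983321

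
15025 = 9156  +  5869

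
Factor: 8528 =2^4 * 13^1 *41^1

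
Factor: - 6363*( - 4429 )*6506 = 2^1*3^2*7^1*43^1*101^1*103^1*3253^1=   183350315862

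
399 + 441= 840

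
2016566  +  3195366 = 5211932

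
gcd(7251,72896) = 1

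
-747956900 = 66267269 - 814224169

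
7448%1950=1598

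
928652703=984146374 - 55493671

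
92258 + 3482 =95740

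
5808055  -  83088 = 5724967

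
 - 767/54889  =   - 767/54889  =  - 0.01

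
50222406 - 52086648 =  - 1864242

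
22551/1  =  22551 = 22551.00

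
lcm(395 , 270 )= 21330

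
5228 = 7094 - 1866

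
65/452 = 65/452 = 0.14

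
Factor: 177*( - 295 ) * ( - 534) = 2^1*3^2*5^1*59^2*89^1 = 27882810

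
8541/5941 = 1+200/457 = 1.44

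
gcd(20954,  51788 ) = 2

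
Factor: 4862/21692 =2^(-1 )*13^1*29^( - 1 ) = 13/58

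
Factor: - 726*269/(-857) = 195294/857 = 2^1*3^1*11^2* 269^1*857^( -1 )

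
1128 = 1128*1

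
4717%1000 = 717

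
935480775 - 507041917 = 428438858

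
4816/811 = 4816/811 = 5.94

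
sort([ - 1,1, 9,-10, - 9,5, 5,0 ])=[- 10,  -  9, - 1, 0, 1,5,5, 9 ]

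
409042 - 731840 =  - 322798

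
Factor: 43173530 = 2^1*5^1*23^1*187711^1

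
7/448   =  1/64= 0.02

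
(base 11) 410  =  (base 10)495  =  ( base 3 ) 200100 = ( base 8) 757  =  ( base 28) hj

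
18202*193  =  3512986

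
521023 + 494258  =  1015281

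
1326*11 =14586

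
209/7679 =209/7679= 0.03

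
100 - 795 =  - 695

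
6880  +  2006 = 8886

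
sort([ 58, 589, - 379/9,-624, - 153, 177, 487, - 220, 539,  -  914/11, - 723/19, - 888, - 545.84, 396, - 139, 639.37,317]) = [ - 888, - 624, - 545.84, - 220, - 153, - 139 , - 914/11, - 379/9, - 723/19, 58,  177,317, 396, 487,539,589  ,  639.37]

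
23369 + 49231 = 72600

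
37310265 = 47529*785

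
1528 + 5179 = 6707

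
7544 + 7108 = 14652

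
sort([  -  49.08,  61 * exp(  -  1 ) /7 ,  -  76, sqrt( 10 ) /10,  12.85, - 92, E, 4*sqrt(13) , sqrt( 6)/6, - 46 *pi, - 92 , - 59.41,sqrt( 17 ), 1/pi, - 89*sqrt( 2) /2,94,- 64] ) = [ - 46 * pi, - 92, - 92,  -  76, -64, - 89*sqrt (2 )/2, - 59.41, - 49.08,sqrt (10)/10, 1/pi, sqrt( 6 ) /6,E , 61*exp( - 1)/7 , sqrt ( 17 ),12.85, 4 * sqrt( 13), 94]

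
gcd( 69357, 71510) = 1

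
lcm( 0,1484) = 0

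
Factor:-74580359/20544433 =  - 13^ ( -1 )* 401^( - 1)*563^ ( - 1 ) * 10654337^1 = - 10654337/2934919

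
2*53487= 106974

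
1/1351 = 1/1351 =0.00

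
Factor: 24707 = 31^1 * 797^1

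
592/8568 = 74/1071=0.07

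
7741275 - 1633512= 6107763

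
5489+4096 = 9585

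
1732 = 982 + 750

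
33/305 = 33/305 = 0.11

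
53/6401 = 53/6401 = 0.01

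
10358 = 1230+9128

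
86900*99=8603100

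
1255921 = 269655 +986266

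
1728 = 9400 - 7672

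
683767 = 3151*217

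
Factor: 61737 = 3^1*13^1*1583^1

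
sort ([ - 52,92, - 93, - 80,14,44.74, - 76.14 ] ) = [ - 93, - 80, -76.14, - 52, 14,44.74,92 ] 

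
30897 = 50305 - 19408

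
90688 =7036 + 83652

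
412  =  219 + 193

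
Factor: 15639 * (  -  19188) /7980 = -25006761/665 = - 3^2* 5^ ( - 1 )*7^( - 1)*13^2 * 19^( - 1 ) *41^1 * 401^1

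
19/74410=19/74410 = 0.00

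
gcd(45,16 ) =1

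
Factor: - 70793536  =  -2^6*11^1*100559^1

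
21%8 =5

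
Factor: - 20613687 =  - 3^1*331^1*20759^1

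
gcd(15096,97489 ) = 1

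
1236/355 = 3 + 171/355 = 3.48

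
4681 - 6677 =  - 1996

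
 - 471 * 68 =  - 32028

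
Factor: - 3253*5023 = - 3253^1  *5023^1 = - 16339819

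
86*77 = 6622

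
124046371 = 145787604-21741233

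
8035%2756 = 2523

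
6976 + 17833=24809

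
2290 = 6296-4006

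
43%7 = 1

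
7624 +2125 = 9749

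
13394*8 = 107152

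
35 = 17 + 18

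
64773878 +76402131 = 141176009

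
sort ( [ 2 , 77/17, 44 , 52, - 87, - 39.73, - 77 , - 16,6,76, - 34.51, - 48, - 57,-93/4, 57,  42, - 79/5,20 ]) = [ - 87 , - 77 , - 57 , - 48, - 39.73,  -  34.51 , - 93/4, - 16,  -  79/5,  2 , 77/17,6, 20, 42 , 44,  52,57,76] 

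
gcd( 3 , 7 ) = 1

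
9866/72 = 4933/36 = 137.03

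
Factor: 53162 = 2^1*19^1 * 1399^1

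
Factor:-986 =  - 2^1*17^1*29^1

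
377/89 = 4 + 21/89 = 4.24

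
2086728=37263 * 56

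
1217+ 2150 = 3367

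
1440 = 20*72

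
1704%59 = 52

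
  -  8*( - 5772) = 46176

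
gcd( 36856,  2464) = 8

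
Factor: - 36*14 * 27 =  - 13608 = - 2^3 * 3^5*7^1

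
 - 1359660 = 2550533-3910193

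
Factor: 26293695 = 3^1*5^1*1752913^1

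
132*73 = 9636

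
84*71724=6024816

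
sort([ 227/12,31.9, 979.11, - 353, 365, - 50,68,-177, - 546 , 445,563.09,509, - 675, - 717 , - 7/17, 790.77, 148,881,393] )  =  [ - 717 ,  -  675, - 546,  -  353, - 177, - 50, - 7/17, 227/12,31.9, 68,148, 365,393,445,509,563.09,790.77,881 , 979.11 ]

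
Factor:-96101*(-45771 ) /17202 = 2^ ( - 1 )  *11^1  *17^1  *19^1*47^( - 1 )*61^ (-1)*73^1*5653^1  =  1466212957/5734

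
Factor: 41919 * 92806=2^1*3^1 * 7^2*89^1*157^1*947^1 = 3890334714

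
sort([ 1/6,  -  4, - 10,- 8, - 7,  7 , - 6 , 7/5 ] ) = [  -  10,-8, - 7,- 6,-4, 1/6, 7/5,7]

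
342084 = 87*3932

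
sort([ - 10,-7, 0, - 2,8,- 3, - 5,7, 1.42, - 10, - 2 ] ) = [ - 10, - 10,-7, - 5, - 3 , - 2, - 2, 0,1.42, 7,8]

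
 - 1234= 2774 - 4008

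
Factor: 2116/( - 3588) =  - 3^(-1)*13^(-1)*23^1 = -23/39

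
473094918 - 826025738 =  - 352930820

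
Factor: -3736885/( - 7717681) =5^1 *747377^1*7717681^(-1)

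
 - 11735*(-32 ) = 375520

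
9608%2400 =8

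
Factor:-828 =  - 2^2 * 3^2*23^1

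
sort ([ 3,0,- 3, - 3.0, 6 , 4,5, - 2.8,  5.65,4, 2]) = [  -  3,-3.0,  -  2.8,0, 2,3, 4,  4, 5,5.65,6 ] 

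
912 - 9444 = - 8532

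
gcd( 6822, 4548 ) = 2274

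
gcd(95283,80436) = 3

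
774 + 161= 935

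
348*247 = 85956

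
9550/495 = 1910/99=   19.29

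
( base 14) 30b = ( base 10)599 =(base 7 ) 1514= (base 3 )211012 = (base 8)1127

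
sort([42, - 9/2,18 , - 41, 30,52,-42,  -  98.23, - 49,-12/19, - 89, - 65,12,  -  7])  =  [-98.23,-89, - 65,-49, - 42, - 41, - 7, - 9/2, - 12/19 , 12, 18,30,  42, 52]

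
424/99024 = 53/12378 = 0.00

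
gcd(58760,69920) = 40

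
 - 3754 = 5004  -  8758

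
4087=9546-5459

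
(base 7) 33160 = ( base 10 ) 8323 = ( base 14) 3067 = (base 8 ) 20203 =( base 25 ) D7N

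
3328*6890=22929920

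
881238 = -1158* ( - 761 )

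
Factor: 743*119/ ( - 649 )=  - 88417/649 = -7^1*11^( - 1)*17^1*59^( - 1) * 743^1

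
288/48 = 6 = 6.00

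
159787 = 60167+99620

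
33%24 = 9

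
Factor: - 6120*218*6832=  - 2^8 * 3^2 *5^1*7^1*17^1*61^1*109^1=- 9114981120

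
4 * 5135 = 20540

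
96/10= 9 + 3/5 = 9.60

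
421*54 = 22734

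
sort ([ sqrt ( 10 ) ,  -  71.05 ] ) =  [  -  71.05,  sqrt (10)]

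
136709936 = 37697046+99012890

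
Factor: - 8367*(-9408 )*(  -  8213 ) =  - 2^6*3^2*7^2*43^1 * 191^1*2789^1 = - 646500552768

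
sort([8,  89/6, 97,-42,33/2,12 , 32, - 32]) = [ - 42,- 32,8,12,  89/6, 33/2, 32, 97 ] 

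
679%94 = 21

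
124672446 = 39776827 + 84895619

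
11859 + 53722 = 65581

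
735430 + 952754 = 1688184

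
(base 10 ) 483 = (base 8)743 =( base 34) E7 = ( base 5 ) 3413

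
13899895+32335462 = 46235357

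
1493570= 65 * 22978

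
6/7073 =6/7073 =0.00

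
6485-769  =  5716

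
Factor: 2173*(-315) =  - 684495 = - 3^2*5^1 * 7^1*41^1*53^1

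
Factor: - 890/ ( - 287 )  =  2^1*5^1*7^( - 1 )*41^(-1)*89^1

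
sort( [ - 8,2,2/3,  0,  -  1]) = [-8, - 1,0, 2/3,2]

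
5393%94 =35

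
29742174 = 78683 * 378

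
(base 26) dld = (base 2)10010010000011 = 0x2483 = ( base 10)9347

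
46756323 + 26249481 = 73005804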